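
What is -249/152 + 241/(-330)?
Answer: -59401/25080 ≈ -2.3685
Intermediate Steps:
-249/152 + 241/(-330) = -249*1/152 + 241*(-1/330) = -249/152 - 241/330 = -59401/25080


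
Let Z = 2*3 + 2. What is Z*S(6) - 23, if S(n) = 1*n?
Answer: 25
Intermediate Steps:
S(n) = n
Z = 8 (Z = 6 + 2 = 8)
Z*S(6) - 23 = 8*6 - 23 = 48 - 23 = 25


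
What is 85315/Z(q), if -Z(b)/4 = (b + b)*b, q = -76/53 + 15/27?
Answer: -19411636635/1404488 ≈ -13821.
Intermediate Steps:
q = -419/477 (q = -76*1/53 + 15*(1/27) = -76/53 + 5/9 = -419/477 ≈ -0.87841)
Z(b) = -8*b**2 (Z(b) = -4*(b + b)*b = -4*2*b*b = -8*b**2)
85315/Z(q) = 85315/((-8*(-419/477)**2)) = 85315/((-8*175561/227529)) = 85315/(-1404488/227529) = 85315*(-227529/1404488) = -19411636635/1404488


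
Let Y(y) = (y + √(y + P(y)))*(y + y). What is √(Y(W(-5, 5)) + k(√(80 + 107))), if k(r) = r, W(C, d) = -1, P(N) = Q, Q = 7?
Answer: √(2 + √187 - 2*√6) ≈ 3.2827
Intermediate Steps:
P(N) = 7
Y(y) = 2*y*(y + √(7 + y)) (Y(y) = (y + √(y + 7))*(y + y) = (y + √(7 + y))*(2*y) = 2*y*(y + √(7 + y)))
√(Y(W(-5, 5)) + k(√(80 + 107))) = √(2*(-1)*(-1 + √(7 - 1)) + √(80 + 107)) = √(2*(-1)*(-1 + √6) + √187) = √((2 - 2*√6) + √187) = √(2 + √187 - 2*√6)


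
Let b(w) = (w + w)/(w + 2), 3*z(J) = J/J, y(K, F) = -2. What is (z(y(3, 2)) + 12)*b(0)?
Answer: 0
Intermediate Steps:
z(J) = ⅓ (z(J) = (J/J)/3 = (⅓)*1 = ⅓)
b(w) = 2*w/(2 + w) (b(w) = (2*w)/(2 + w) = 2*w/(2 + w))
(z(y(3, 2)) + 12)*b(0) = (⅓ + 12)*(2*0/(2 + 0)) = 37*(2*0/2)/3 = 37*(2*0*(½))/3 = (37/3)*0 = 0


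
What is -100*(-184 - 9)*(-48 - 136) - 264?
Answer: -3551464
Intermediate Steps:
-100*(-184 - 9)*(-48 - 136) - 264 = -(-19300)*(-184) - 264 = -100*35512 - 264 = -3551200 - 264 = -3551464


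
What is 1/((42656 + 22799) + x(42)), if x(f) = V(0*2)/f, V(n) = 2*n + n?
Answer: 1/65455 ≈ 1.5278e-5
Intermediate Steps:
V(n) = 3*n
x(f) = 0 (x(f) = (3*(0*2))/f = (3*0)/f = 0/f = 0)
1/((42656 + 22799) + x(42)) = 1/((42656 + 22799) + 0) = 1/(65455 + 0) = 1/65455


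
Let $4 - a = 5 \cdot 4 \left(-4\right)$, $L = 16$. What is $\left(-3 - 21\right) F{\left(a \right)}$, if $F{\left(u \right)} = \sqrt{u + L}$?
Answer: $-240$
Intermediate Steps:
$a = 84$ ($a = 4 - 5 \cdot 4 \left(-4\right) = 4 - 20 \left(-4\right) = 4 - -80 = 4 + 80 = 84$)
$F{\left(u \right)} = \sqrt{16 + u}$ ($F{\left(u \right)} = \sqrt{u + 16} = \sqrt{16 + u}$)
$\left(-3 - 21\right) F{\left(a \right)} = \left(-3 - 21\right) \sqrt{16 + 84} = \left(-3 - 21\right) \sqrt{100} = \left(-24\right) 10 = -240$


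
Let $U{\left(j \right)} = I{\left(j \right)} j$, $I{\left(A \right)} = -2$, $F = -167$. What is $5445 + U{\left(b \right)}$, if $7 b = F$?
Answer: $\frac{38449}{7} \approx 5492.7$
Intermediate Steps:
$b = - \frac{167}{7}$ ($b = \frac{1}{7} \left(-167\right) = - \frac{167}{7} \approx -23.857$)
$U{\left(j \right)} = - 2 j$
$5445 + U{\left(b \right)} = 5445 - - \frac{334}{7} = 5445 + \frac{334}{7} = \frac{38449}{7}$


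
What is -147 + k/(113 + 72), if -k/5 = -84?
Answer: -5355/37 ≈ -144.73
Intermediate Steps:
k = 420 (k = -5*(-84) = 420)
-147 + k/(113 + 72) = -147 + 420/(113 + 72) = -147 + 420/185 = -147 + (1/185)*420 = -147 + 84/37 = -5355/37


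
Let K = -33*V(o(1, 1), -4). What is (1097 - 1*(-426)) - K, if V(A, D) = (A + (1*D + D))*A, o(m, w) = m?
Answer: 1292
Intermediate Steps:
V(A, D) = A*(A + 2*D) (V(A, D) = (A + (D + D))*A = (A + 2*D)*A = A*(A + 2*D))
K = 231 (K = -33*(1 + 2*(-4)) = -33*(1 - 8) = -33*(-7) = 231)
(1097 - 1*(-426)) - K = (1097 - 1*(-426)) - 1*231 = (1097 + 426) - 231 = 1523 - 231 = 1292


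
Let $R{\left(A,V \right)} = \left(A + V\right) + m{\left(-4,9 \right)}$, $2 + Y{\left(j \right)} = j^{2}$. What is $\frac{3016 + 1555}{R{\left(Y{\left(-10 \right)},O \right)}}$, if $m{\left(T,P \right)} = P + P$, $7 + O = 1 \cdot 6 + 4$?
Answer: $\frac{653}{17} \approx 38.412$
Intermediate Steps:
$O = 3$ ($O = -7 + \left(1 \cdot 6 + 4\right) = -7 + \left(6 + 4\right) = -7 + 10 = 3$)
$m{\left(T,P \right)} = 2 P$
$Y{\left(j \right)} = -2 + j^{2}$
$R{\left(A,V \right)} = 18 + A + V$ ($R{\left(A,V \right)} = \left(A + V\right) + 2 \cdot 9 = \left(A + V\right) + 18 = 18 + A + V$)
$\frac{3016 + 1555}{R{\left(Y{\left(-10 \right)},O \right)}} = \frac{3016 + 1555}{18 - \left(2 - \left(-10\right)^{2}\right) + 3} = \frac{4571}{18 + \left(-2 + 100\right) + 3} = \frac{4571}{18 + 98 + 3} = \frac{4571}{119} = 4571 \cdot \frac{1}{119} = \frac{653}{17}$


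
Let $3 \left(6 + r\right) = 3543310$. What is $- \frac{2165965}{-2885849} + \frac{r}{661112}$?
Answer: $\frac{3630310508537}{1430902053066} \approx 2.5371$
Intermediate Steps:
$r = \frac{3543292}{3}$ ($r = -6 + \frac{1}{3} \cdot 3543310 = -6 + \frac{3543310}{3} = \frac{3543292}{3} \approx 1.1811 \cdot 10^{6}$)
$- \frac{2165965}{-2885849} + \frac{r}{661112} = - \frac{2165965}{-2885849} + \frac{3543292}{3 \cdot 661112} = \left(-2165965\right) \left(- \frac{1}{2885849}\right) + \frac{3543292}{3} \cdot \frac{1}{661112} = \frac{2165965}{2885849} + \frac{885823}{495834} = \frac{3630310508537}{1430902053066}$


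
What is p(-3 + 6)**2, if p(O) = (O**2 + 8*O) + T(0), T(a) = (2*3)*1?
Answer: 1521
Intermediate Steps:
T(a) = 6 (T(a) = 6*1 = 6)
p(O) = 6 + O**2 + 8*O (p(O) = (O**2 + 8*O) + 6 = 6 + O**2 + 8*O)
p(-3 + 6)**2 = (6 + (-3 + 6)**2 + 8*(-3 + 6))**2 = (6 + 3**2 + 8*3)**2 = (6 + 9 + 24)**2 = 39**2 = 1521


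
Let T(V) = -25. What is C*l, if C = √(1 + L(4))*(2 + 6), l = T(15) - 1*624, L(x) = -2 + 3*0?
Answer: -5192*I ≈ -5192.0*I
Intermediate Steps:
L(x) = -2 (L(x) = -2 + 0 = -2)
l = -649 (l = -25 - 1*624 = -25 - 624 = -649)
C = 8*I (C = √(1 - 2)*(2 + 6) = √(-1)*8 = I*8 = 8*I ≈ 8.0*I)
C*l = (8*I)*(-649) = -5192*I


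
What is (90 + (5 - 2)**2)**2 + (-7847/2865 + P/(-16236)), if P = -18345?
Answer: 50647760297/5168460 ≈ 9799.4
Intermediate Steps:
(90 + (5 - 2)**2)**2 + (-7847/2865 + P/(-16236)) = (90 + (5 - 2)**2)**2 + (-7847/2865 - 18345/(-16236)) = (90 + 3**2)**2 + (-7847*1/2865 - 18345*(-1/16236)) = (90 + 9)**2 + (-7847/2865 + 6115/5412) = 99**2 - 8316163/5168460 = 9801 - 8316163/5168460 = 50647760297/5168460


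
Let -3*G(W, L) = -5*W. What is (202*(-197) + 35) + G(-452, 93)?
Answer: -121537/3 ≈ -40512.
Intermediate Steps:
G(W, L) = 5*W/3 (G(W, L) = -(-5)*W/3 = 5*W/3)
(202*(-197) + 35) + G(-452, 93) = (202*(-197) + 35) + (5/3)*(-452) = (-39794 + 35) - 2260/3 = -39759 - 2260/3 = -121537/3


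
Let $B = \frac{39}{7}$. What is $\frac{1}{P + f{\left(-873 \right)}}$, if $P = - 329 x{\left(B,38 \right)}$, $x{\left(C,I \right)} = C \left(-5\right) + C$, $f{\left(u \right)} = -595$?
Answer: $\frac{1}{6737} \approx 0.00014843$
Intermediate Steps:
$B = \frac{39}{7}$ ($B = 39 \cdot \frac{1}{7} = \frac{39}{7} \approx 5.5714$)
$x{\left(C,I \right)} = - 4 C$ ($x{\left(C,I \right)} = - 5 C + C = - 4 C$)
$P = 7332$ ($P = - 329 \left(\left(-4\right) \frac{39}{7}\right) = \left(-329\right) \left(- \frac{156}{7}\right) = 7332$)
$\frac{1}{P + f{\left(-873 \right)}} = \frac{1}{7332 - 595} = \frac{1}{6737}$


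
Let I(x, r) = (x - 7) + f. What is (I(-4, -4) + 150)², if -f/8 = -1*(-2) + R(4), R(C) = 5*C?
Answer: 1369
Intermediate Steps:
f = -176 (f = -8*(-1*(-2) + 5*4) = -8*(2 + 20) = -8*22 = -176)
I(x, r) = -183 + x (I(x, r) = (x - 7) - 176 = (-7 + x) - 176 = -183 + x)
(I(-4, -4) + 150)² = ((-183 - 4) + 150)² = (-187 + 150)² = (-37)² = 1369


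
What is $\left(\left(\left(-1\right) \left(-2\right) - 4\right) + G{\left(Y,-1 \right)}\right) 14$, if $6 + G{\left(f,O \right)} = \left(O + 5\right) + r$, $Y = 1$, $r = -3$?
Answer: $-98$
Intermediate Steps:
$G{\left(f,O \right)} = -4 + O$ ($G{\left(f,O \right)} = -6 + \left(\left(O + 5\right) - 3\right) = -6 + \left(\left(5 + O\right) - 3\right) = -6 + \left(2 + O\right) = -4 + O$)
$\left(\left(\left(-1\right) \left(-2\right) - 4\right) + G{\left(Y,-1 \right)}\right) 14 = \left(\left(\left(-1\right) \left(-2\right) - 4\right) - 5\right) 14 = \left(\left(2 - 4\right) - 5\right) 14 = \left(-2 - 5\right) 14 = \left(-7\right) 14 = -98$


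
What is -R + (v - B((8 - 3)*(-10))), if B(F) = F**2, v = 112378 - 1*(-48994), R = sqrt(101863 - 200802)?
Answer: 158872 - I*sqrt(98939) ≈ 1.5887e+5 - 314.55*I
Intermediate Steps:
R = I*sqrt(98939) (R = sqrt(-98939) = I*sqrt(98939) ≈ 314.55*I)
v = 161372 (v = 112378 + 48994 = 161372)
-R + (v - B((8 - 3)*(-10))) = -I*sqrt(98939) + (161372 - ((8 - 3)*(-10))**2) = -I*sqrt(98939) + (161372 - (5*(-10))**2) = -I*sqrt(98939) + (161372 - 1*(-50)**2) = -I*sqrt(98939) + (161372 - 1*2500) = -I*sqrt(98939) + (161372 - 2500) = -I*sqrt(98939) + 158872 = 158872 - I*sqrt(98939)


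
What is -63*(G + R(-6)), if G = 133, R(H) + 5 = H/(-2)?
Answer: -8253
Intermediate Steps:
R(H) = -5 - H/2 (R(H) = -5 + H/(-2) = -5 + H*(-1/2) = -5 - H/2)
-63*(G + R(-6)) = -63*(133 + (-5 - 1/2*(-6))) = -63*(133 + (-5 + 3)) = -63*(133 - 2) = -63*131 = -8253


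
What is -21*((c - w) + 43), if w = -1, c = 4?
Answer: -1008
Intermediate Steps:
-21*((c - w) + 43) = -21*((4 - 1*(-1)) + 43) = -21*((4 + 1) + 43) = -21*(5 + 43) = -21*48 = -1008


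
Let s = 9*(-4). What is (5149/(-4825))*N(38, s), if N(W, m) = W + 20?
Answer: -298642/4825 ≈ -61.895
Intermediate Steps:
s = -36
N(W, m) = 20 + W
(5149/(-4825))*N(38, s) = (5149/(-4825))*(20 + 38) = (5149*(-1/4825))*58 = -5149/4825*58 = -298642/4825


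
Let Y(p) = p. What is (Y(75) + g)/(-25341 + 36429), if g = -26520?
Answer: -8815/3696 ≈ -2.3850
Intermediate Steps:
(Y(75) + g)/(-25341 + 36429) = (75 - 26520)/(-25341 + 36429) = -26445/11088 = -26445*1/11088 = -8815/3696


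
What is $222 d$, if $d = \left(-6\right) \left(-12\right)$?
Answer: $15984$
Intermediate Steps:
$d = 72$
$222 d = 222 \cdot 72 = 15984$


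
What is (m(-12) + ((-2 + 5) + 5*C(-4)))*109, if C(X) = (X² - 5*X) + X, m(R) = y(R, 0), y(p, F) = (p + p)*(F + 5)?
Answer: 4687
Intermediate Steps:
y(p, F) = 2*p*(5 + F) (y(p, F) = (2*p)*(5 + F) = 2*p*(5 + F))
m(R) = 10*R (m(R) = 2*R*(5 + 0) = 2*R*5 = 10*R)
C(X) = X² - 4*X
(m(-12) + ((-2 + 5) + 5*C(-4)))*109 = (10*(-12) + ((-2 + 5) + 5*(-4*(-4 - 4))))*109 = (-120 + (3 + 5*(-4*(-8))))*109 = (-120 + (3 + 5*32))*109 = (-120 + (3 + 160))*109 = (-120 + 163)*109 = 43*109 = 4687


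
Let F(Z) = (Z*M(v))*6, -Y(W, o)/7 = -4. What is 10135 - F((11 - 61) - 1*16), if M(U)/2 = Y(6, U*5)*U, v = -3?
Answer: -56393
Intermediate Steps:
Y(W, o) = 28 (Y(W, o) = -7*(-4) = 28)
M(U) = 56*U (M(U) = 2*(28*U) = 56*U)
F(Z) = -1008*Z (F(Z) = (Z*(56*(-3)))*6 = (Z*(-168))*6 = -168*Z*6 = -1008*Z)
10135 - F((11 - 61) - 1*16) = 10135 - (-1008)*((11 - 61) - 1*16) = 10135 - (-1008)*(-50 - 16) = 10135 - (-1008)*(-66) = 10135 - 1*66528 = 10135 - 66528 = -56393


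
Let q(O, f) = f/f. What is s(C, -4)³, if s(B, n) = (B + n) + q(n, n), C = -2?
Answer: -125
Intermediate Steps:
q(O, f) = 1
s(B, n) = 1 + B + n (s(B, n) = (B + n) + 1 = 1 + B + n)
s(C, -4)³ = (1 - 2 - 4)³ = (-5)³ = -125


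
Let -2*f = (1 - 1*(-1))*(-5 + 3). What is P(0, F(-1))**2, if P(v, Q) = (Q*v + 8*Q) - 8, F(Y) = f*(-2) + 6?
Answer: 64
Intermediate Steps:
f = 2 (f = -(1 - 1*(-1))*(-5 + 3)/2 = -(1 + 1)*(-2)/2 = -(-2) = -1/2*(-4) = 2)
F(Y) = 2 (F(Y) = 2*(-2) + 6 = -4 + 6 = 2)
P(v, Q) = -8 + 8*Q + Q*v (P(v, Q) = (8*Q + Q*v) - 8 = -8 + 8*Q + Q*v)
P(0, F(-1))**2 = (-8 + 8*2 + 2*0)**2 = (-8 + 16 + 0)**2 = 8**2 = 64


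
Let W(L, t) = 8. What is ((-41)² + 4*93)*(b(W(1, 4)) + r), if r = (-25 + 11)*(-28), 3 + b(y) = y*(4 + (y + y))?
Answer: 1127097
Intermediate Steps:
b(y) = -3 + y*(4 + 2*y) (b(y) = -3 + y*(4 + (y + y)) = -3 + y*(4 + 2*y))
r = 392 (r = -14*(-28) = 392)
((-41)² + 4*93)*(b(W(1, 4)) + r) = ((-41)² + 4*93)*((-3 + 2*8² + 4*8) + 392) = (1681 + 372)*((-3 + 2*64 + 32) + 392) = 2053*((-3 + 128 + 32) + 392) = 2053*(157 + 392) = 2053*549 = 1127097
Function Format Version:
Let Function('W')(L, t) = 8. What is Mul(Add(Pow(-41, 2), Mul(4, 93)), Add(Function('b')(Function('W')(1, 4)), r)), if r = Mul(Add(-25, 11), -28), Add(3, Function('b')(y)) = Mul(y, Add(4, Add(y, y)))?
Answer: 1127097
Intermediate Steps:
Function('b')(y) = Add(-3, Mul(y, Add(4, Mul(2, y)))) (Function('b')(y) = Add(-3, Mul(y, Add(4, Add(y, y)))) = Add(-3, Mul(y, Add(4, Mul(2, y)))))
r = 392 (r = Mul(-14, -28) = 392)
Mul(Add(Pow(-41, 2), Mul(4, 93)), Add(Function('b')(Function('W')(1, 4)), r)) = Mul(Add(Pow(-41, 2), Mul(4, 93)), Add(Add(-3, Mul(2, Pow(8, 2)), Mul(4, 8)), 392)) = Mul(Add(1681, 372), Add(Add(-3, Mul(2, 64), 32), 392)) = Mul(2053, Add(Add(-3, 128, 32), 392)) = Mul(2053, Add(157, 392)) = Mul(2053, 549) = 1127097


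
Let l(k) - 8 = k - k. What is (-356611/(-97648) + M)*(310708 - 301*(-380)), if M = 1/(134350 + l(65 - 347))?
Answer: 212161590773208/136664479 ≈ 1.5524e+6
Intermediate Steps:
l(k) = 8 (l(k) = 8 + (k - k) = 8 + 0 = 8)
M = 1/134358 (M = 1/(134350 + 8) = 1/134358 ≈ 7.4428e-6)
(-356611/(-97648) + M)*(310708 - 301*(-380)) = (-356611/(-97648) + 1/134358)*(310708 - 301*(-380)) = (-356611*(-1)/97648 + 1/134358)*(310708 + 114380) = (-1*(-356611/97648) + 1/134358)*425088 = (356611/97648 + 1/134358)*425088 = (23956819193/6559894992)*425088 = 212161590773208/136664479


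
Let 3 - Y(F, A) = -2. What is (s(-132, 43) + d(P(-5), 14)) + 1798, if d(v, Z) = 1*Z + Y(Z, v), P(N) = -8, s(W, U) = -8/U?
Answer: 78123/43 ≈ 1816.8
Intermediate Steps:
Y(F, A) = 5 (Y(F, A) = 3 - 1*(-2) = 3 + 2 = 5)
d(v, Z) = 5 + Z (d(v, Z) = 1*Z + 5 = Z + 5 = 5 + Z)
(s(-132, 43) + d(P(-5), 14)) + 1798 = (-8/43 + (5 + 14)) + 1798 = (-8*1/43 + 19) + 1798 = (-8/43 + 19) + 1798 = 809/43 + 1798 = 78123/43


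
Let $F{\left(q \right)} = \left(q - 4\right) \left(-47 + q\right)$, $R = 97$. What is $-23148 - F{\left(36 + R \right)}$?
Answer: $-34242$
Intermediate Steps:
$F{\left(q \right)} = \left(-47 + q\right) \left(-4 + q\right)$ ($F{\left(q \right)} = \left(-4 + q\right) \left(-47 + q\right) = \left(-47 + q\right) \left(-4 + q\right)$)
$-23148 - F{\left(36 + R \right)} = -23148 - \left(188 + \left(36 + 97\right)^{2} - 51 \left(36 + 97\right)\right) = -23148 - \left(188 + 133^{2} - 6783\right) = -23148 - \left(188 + 17689 - 6783\right) = -23148 - 11094 = -34242$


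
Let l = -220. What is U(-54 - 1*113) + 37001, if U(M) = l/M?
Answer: 6179387/167 ≈ 37002.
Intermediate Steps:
U(M) = -220/M
U(-54 - 1*113) + 37001 = -220/(-54 - 1*113) + 37001 = -220/(-54 - 113) + 37001 = -220/(-167) + 37001 = -220*(-1/167) + 37001 = 220/167 + 37001 = 6179387/167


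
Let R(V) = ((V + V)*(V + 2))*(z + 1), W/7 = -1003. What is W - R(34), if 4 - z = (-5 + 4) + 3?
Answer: -14365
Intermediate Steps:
z = 2 (z = 4 - ((-5 + 4) + 3) = 4 - (-1 + 3) = 4 - 1*2 = 4 - 2 = 2)
W = -7021 (W = 7*(-1003) = -7021)
R(V) = 6*V*(2 + V) (R(V) = ((V + V)*(V + 2))*(2 + 1) = ((2*V)*(2 + V))*3 = (2*V*(2 + V))*3 = 6*V*(2 + V))
W - R(34) = -7021 - 6*34*(2 + 34) = -7021 - 6*34*36 = -7021 - 1*7344 = -7021 - 7344 = -14365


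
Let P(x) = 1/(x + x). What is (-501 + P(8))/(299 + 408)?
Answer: -1145/1616 ≈ -0.70854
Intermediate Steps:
P(x) = 1/(2*x)
(-501 + P(8))/(299 + 408) = (-501 + (½)/8)/(299 + 408) = (-501 + (½)*(⅛))/707 = (-501 + 1/16)*(1/707) = -8015/16*1/707 = -1145/1616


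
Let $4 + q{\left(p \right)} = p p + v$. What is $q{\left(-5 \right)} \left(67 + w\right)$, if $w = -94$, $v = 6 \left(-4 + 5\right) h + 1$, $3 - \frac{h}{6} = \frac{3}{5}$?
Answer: $- \frac{14634}{5} \approx -2926.8$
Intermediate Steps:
$h = \frac{72}{5}$ ($h = 18 - 6 \cdot \frac{3}{5} = 18 - 6 \cdot 3 \cdot \frac{1}{5} = 18 - \frac{18}{5} = \frac{72}{5} \approx 14.4$)
$v = \frac{437}{5}$ ($v = 6 \left(-4 + 5\right) \frac{72}{5} + 1 = 6 \cdot 1 \cdot \frac{72}{5} + 1 = 6 \cdot \frac{72}{5} + 1 = \frac{432}{5} + 1 = \frac{437}{5} \approx 87.4$)
$q{\left(p \right)} = \frac{417}{5} + p^{2}$ ($q{\left(p \right)} = -4 + \left(p p + \frac{437}{5}\right) = -4 + \left(p^{2} + \frac{437}{5}\right) = -4 + \left(\frac{437}{5} + p^{2}\right) = \frac{417}{5} + p^{2}$)
$q{\left(-5 \right)} \left(67 + w\right) = \left(\frac{417}{5} + \left(-5\right)^{2}\right) \left(67 - 94\right) = \left(\frac{417}{5} + 25\right) \left(-27\right) = \frac{542}{5} \left(-27\right) = - \frac{14634}{5}$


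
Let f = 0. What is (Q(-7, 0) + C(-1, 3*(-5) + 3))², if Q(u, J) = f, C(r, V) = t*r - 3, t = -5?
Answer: 4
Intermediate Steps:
C(r, V) = -3 - 5*r (C(r, V) = -5*r - 3 = -3 - 5*r)
Q(u, J) = 0
(Q(-7, 0) + C(-1, 3*(-5) + 3))² = (0 + (-3 - 5*(-1)))² = (0 + (-3 + 5))² = (0 + 2)² = 2² = 4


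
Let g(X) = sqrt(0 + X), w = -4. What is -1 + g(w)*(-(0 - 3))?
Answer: -1 + 6*I ≈ -1.0 + 6.0*I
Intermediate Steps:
g(X) = sqrt(X)
-1 + g(w)*(-(0 - 3)) = -1 + sqrt(-4)*(-(0 - 3)) = -1 + (2*I)*(-1*(-3)) = -1 + (2*I)*3 = -1 + 6*I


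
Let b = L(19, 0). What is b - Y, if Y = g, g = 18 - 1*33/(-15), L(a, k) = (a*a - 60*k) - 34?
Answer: 1534/5 ≈ 306.80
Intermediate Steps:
L(a, k) = -34 + a**2 - 60*k (L(a, k) = (a**2 - 60*k) - 34 = -34 + a**2 - 60*k)
b = 327 (b = -34 + 19**2 - 60*0 = -34 + 361 + 0 = 327)
g = 101/5 (g = 18 - 33*(-1/15) = 18 + 11/5 = 101/5 ≈ 20.200)
Y = 101/5 ≈ 20.200
b - Y = 327 - 1*101/5 = 327 - 101/5 = 1534/5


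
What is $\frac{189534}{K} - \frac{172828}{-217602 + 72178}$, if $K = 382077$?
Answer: $\frac{7799699681}{4630263804} \approx 1.6845$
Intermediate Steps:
$\frac{189534}{K} - \frac{172828}{-217602 + 72178} = \frac{189534}{382077} - \frac{172828}{-217602 + 72178} = 189534 \cdot \frac{1}{382077} - \frac{172828}{-145424} = \frac{63178}{127359} - - \frac{43207}{36356} = \frac{63178}{127359} + \frac{43207}{36356} = \frac{7799699681}{4630263804}$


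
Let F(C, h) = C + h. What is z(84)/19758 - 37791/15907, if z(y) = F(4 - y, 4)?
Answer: -373941755/157145253 ≈ -2.3796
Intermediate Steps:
z(y) = 8 - y (z(y) = (4 - y) + 4 = 8 - y)
z(84)/19758 - 37791/15907 = (8 - 1*84)/19758 - 37791/15907 = (8 - 84)*(1/19758) - 37791*1/15907 = -76*1/19758 - 37791/15907 = -38/9879 - 37791/15907 = -373941755/157145253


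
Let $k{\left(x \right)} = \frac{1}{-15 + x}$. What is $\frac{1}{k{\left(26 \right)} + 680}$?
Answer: $\frac{11}{7481} \approx 0.0014704$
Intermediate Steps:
$\frac{1}{k{\left(26 \right)} + 680} = \frac{1}{\frac{1}{-15 + 26} + 680} = \frac{1}{\frac{1}{11} + 680} = \frac{1}{\frac{7481}{11}} = \frac{11}{7481}$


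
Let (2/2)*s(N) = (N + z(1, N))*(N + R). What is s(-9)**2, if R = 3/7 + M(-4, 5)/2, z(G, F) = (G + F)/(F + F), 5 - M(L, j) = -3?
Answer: 123904/81 ≈ 1529.7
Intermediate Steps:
M(L, j) = 8 (M(L, j) = 5 - 1*(-3) = 5 + 3 = 8)
z(G, F) = (F + G)/(2*F) (z(G, F) = (F + G)/((2*F)) = (F + G)*(1/(2*F)) = (F + G)/(2*F))
R = 31/7 (R = 3/7 + 8/2 = 3*(1/7) + 8*(1/2) = 3/7 + 4 = 31/7 ≈ 4.4286)
s(N) = (31/7 + N)*(N + (1 + N)/(2*N)) (s(N) = (N + (N + 1)/(2*N))*(N + 31/7) = (N + (1 + N)/(2*N))*(31/7 + N) = (31/7 + N)*(N + (1 + N)/(2*N)))
s(-9)**2 = (19/7 + (-9)**2 + (31/14)/(-9) + (69/14)*(-9))**2 = (19/7 + 81 + (31/14)*(-1/9) - 621/14)**2 = (19/7 + 81 - 31/126 - 621/14)**2 = (352/9)**2 = 123904/81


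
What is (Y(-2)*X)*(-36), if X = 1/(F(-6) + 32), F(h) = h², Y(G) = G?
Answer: 18/17 ≈ 1.0588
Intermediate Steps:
X = 1/68 (X = 1/((-6)² + 32) = 1/(36 + 32) = 1/68 ≈ 0.014706)
(Y(-2)*X)*(-36) = -2*1/68*(-36) = -1/34*(-36) = 18/17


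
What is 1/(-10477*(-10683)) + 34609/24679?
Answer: 3873639725398/2762216596089 ≈ 1.4024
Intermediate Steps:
1/(-10477*(-10683)) + 34609/24679 = -1/10477*(-1/10683) + 34609*(1/24679) = 1/111925791 + 34609/24679 = 3873639725398/2762216596089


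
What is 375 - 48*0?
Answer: 375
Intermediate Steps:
375 - 48*0 = 375 - 1*0 = 375 + 0 = 375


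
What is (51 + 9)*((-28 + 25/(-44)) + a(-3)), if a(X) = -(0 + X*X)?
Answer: -24795/11 ≈ -2254.1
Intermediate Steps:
a(X) = -X**2 (a(X) = -(0 + X**2) = -X**2)
(51 + 9)*((-28 + 25/(-44)) + a(-3)) = (51 + 9)*((-28 + 25/(-44)) - 1*(-3)**2) = 60*((-28 + 25*(-1/44)) - 1*9) = 60*((-28 - 25/44) - 9) = 60*(-1257/44 - 9) = 60*(-1653/44) = -24795/11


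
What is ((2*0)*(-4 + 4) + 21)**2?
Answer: 441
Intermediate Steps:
((2*0)*(-4 + 4) + 21)**2 = (0*0 + 21)**2 = (0 + 21)**2 = 21**2 = 441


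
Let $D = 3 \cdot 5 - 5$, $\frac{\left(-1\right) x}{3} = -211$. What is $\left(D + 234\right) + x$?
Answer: $877$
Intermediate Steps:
$x = 633$ ($x = \left(-3\right) \left(-211\right) = 633$)
$D = 10$ ($D = 15 - 5 = 10$)
$\left(D + 234\right) + x = \left(10 + 234\right) + 633 = 244 + 633 = 877$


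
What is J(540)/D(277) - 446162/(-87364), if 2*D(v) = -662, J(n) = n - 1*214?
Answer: 59599479/14458742 ≈ 4.1220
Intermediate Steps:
J(n) = -214 + n (J(n) = n - 214 = -214 + n)
D(v) = -331 (D(v) = (½)*(-662) = -331)
J(540)/D(277) - 446162/(-87364) = (-214 + 540)/(-331) - 446162/(-87364) = 326*(-1/331) - 446162*(-1/87364) = -326/331 + 223081/43682 = 59599479/14458742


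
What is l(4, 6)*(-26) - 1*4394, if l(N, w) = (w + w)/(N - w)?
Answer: -4238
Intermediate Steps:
l(N, w) = 2*w/(N - w) (l(N, w) = (2*w)/(N - w) = 2*w/(N - w))
l(4, 6)*(-26) - 1*4394 = (2*6/(4 - 1*6))*(-26) - 1*4394 = (2*6/(4 - 6))*(-26) - 4394 = (2*6/(-2))*(-26) - 4394 = (2*6*(-1/2))*(-26) - 4394 = -6*(-26) - 4394 = 156 - 4394 = -4238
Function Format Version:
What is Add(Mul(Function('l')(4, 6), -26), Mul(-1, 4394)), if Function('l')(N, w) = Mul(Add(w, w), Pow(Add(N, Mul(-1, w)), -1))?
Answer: -4238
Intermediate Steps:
Function('l')(N, w) = Mul(2, w, Pow(Add(N, Mul(-1, w)), -1)) (Function('l')(N, w) = Mul(Mul(2, w), Pow(Add(N, Mul(-1, w)), -1)) = Mul(2, w, Pow(Add(N, Mul(-1, w)), -1)))
Add(Mul(Function('l')(4, 6), -26), Mul(-1, 4394)) = Add(Mul(Mul(2, 6, Pow(Add(4, Mul(-1, 6)), -1)), -26), Mul(-1, 4394)) = Add(Mul(Mul(2, 6, Pow(Add(4, -6), -1)), -26), -4394) = Add(Mul(Mul(2, 6, Pow(-2, -1)), -26), -4394) = Add(Mul(Mul(2, 6, Rational(-1, 2)), -26), -4394) = Add(Mul(-6, -26), -4394) = Add(156, -4394) = -4238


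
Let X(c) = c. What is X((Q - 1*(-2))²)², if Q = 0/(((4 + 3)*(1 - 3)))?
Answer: 16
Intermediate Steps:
Q = 0 (Q = 0/((7*(-2))) = 0/(-14) = 0*(-1/14) = 0)
X((Q - 1*(-2))²)² = ((0 - 1*(-2))²)² = ((0 + 2)²)² = (2²)² = 4² = 16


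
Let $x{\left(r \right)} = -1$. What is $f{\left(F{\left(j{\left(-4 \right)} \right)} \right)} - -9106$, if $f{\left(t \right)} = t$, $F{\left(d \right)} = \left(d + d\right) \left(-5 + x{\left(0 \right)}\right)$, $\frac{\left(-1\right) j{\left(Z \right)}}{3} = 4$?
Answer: $9250$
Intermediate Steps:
$j{\left(Z \right)} = -12$ ($j{\left(Z \right)} = \left(-3\right) 4 = -12$)
$F{\left(d \right)} = - 12 d$ ($F{\left(d \right)} = \left(d + d\right) \left(-5 - 1\right) = 2 d \left(-6\right) = - 12 d$)
$f{\left(F{\left(j{\left(-4 \right)} \right)} \right)} - -9106 = \left(-12\right) \left(-12\right) - -9106 = 144 + 9106 = 9250$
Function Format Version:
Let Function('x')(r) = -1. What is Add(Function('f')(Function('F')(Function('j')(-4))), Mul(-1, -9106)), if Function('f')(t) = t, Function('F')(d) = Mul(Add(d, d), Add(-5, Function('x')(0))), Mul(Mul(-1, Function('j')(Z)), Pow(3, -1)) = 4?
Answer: 9250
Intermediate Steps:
Function('j')(Z) = -12 (Function('j')(Z) = Mul(-3, 4) = -12)
Function('F')(d) = Mul(-12, d) (Function('F')(d) = Mul(Add(d, d), Add(-5, -1)) = Mul(Mul(2, d), -6) = Mul(-12, d))
Add(Function('f')(Function('F')(Function('j')(-4))), Mul(-1, -9106)) = Add(Mul(-12, -12), Mul(-1, -9106)) = Add(144, 9106) = 9250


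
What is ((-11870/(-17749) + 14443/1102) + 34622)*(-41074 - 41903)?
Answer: -56213175826685631/19559398 ≈ -2.8740e+9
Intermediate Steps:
((-11870/(-17749) + 14443/1102) + 34622)*(-41074 - 41903) = ((-11870*(-1/17749) + 14443*(1/1102)) + 34622)*(-82977) = ((11870/17749 + 14443/1102) + 34622)*(-82977) = (269429547/19559398 + 34622)*(-82977) = (677454907103/19559398)*(-82977) = -56213175826685631/19559398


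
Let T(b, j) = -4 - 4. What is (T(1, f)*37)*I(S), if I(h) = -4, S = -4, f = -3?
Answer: 1184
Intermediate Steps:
T(b, j) = -8
(T(1, f)*37)*I(S) = -8*37*(-4) = -296*(-4) = 1184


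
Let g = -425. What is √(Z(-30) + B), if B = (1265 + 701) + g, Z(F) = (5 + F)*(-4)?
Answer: √1641 ≈ 40.509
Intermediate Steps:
Z(F) = -20 - 4*F
B = 1541 (B = (1265 + 701) - 425 = 1966 - 425 = 1541)
√(Z(-30) + B) = √((-20 - 4*(-30)) + 1541) = √((-20 + 120) + 1541) = √(100 + 1541) = √1641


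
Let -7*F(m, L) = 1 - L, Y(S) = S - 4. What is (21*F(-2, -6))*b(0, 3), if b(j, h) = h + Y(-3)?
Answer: 84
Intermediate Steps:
Y(S) = -4 + S
b(j, h) = -7 + h (b(j, h) = h + (-4 - 3) = h - 7 = -7 + h)
F(m, L) = -⅐ + L/7 (F(m, L) = -(1 - L)/7 = -⅐ + L/7)
(21*F(-2, -6))*b(0, 3) = (21*(-⅐ + (⅐)*(-6)))*(-7 + 3) = (21*(-⅐ - 6/7))*(-4) = (21*(-1))*(-4) = -21*(-4) = 84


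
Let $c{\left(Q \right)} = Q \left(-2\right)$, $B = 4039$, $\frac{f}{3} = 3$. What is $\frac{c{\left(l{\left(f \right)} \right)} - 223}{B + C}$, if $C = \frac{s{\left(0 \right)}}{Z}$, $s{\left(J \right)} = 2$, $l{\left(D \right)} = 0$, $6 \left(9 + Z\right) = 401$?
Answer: $- \frac{77381}{1401545} \approx -0.055211$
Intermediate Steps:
$Z = \frac{347}{6}$ ($Z = -9 + \frac{1}{6} \cdot 401 = -9 + \frac{401}{6} = \frac{347}{6} \approx 57.833$)
$f = 9$ ($f = 3 \cdot 3 = 9$)
$C = \frac{12}{347}$ ($C = \frac{2}{\frac{347}{6}} = 2 \cdot \frac{6}{347} = \frac{12}{347} \approx 0.034582$)
$c{\left(Q \right)} = - 2 Q$
$\frac{c{\left(l{\left(f \right)} \right)} - 223}{B + C} = \frac{\left(-2\right) 0 - 223}{4039 + \frac{12}{347}} = \frac{0 - 223}{\frac{1401545}{347}} = \left(-223\right) \frac{347}{1401545} = - \frac{77381}{1401545}$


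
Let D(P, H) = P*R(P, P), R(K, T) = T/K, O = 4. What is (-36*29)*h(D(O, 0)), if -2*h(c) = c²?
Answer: 8352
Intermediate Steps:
D(P, H) = P (D(P, H) = P*(P/P) = P*1 = P)
h(c) = -c²/2
(-36*29)*h(D(O, 0)) = (-36*29)*(-½*4²) = -(-522)*16 = -1044*(-8) = 8352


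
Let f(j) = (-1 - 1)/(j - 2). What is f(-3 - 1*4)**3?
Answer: 8/729 ≈ 0.010974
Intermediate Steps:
f(j) = -2/(-2 + j)
f(-3 - 1*4)**3 = (-2/(-2 + (-3 - 1*4)))**3 = (-2/(-2 + (-3 - 4)))**3 = (-2/(-2 - 7))**3 = (-2/(-9))**3 = (-2*(-1/9))**3 = (2/9)**3 = 8/729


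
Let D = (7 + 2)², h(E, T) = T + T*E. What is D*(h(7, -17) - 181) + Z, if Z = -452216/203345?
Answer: -5221741781/203345 ≈ -25679.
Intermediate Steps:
h(E, T) = T + E*T
D = 81 (D = 9² = 81)
Z = -452216/203345 (Z = -452216*1/203345 = -452216/203345 ≈ -2.2239)
D*(h(7, -17) - 181) + Z = 81*(-17*(1 + 7) - 181) - 452216/203345 = 81*(-17*8 - 181) - 452216/203345 = 81*(-136 - 181) - 452216/203345 = 81*(-317) - 452216/203345 = -25677 - 452216/203345 = -5221741781/203345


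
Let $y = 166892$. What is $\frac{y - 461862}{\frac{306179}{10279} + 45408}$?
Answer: $- \frac{3031996630}{467055011} \approx -6.4917$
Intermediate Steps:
$\frac{y - 461862}{\frac{306179}{10279} + 45408} = \frac{166892 - 461862}{\frac{306179}{10279} + 45408} = - \frac{294970}{306179 \cdot \frac{1}{10279} + 45408} = - \frac{294970}{\frac{306179}{10279} + 45408} = - \frac{294970}{\frac{467055011}{10279}} = \left(-294970\right) \frac{10279}{467055011} = - \frac{3031996630}{467055011}$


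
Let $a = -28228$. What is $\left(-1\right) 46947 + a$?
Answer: $-75175$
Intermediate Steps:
$\left(-1\right) 46947 + a = \left(-1\right) 46947 - 28228 = -46947 - 28228 = -75175$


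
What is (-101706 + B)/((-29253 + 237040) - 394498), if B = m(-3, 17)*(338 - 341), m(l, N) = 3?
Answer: 33905/62237 ≈ 0.54477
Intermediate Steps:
B = -9 (B = 3*(338 - 341) = 3*(-3) = -9)
(-101706 + B)/((-29253 + 237040) - 394498) = (-101706 - 9)/((-29253 + 237040) - 394498) = -101715/(207787 - 394498) = -101715/(-186711) = -101715*(-1/186711) = 33905/62237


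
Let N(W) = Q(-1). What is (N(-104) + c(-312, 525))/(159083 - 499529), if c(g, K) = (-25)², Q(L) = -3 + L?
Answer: -9/4934 ≈ -0.0018241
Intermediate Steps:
c(g, K) = 625
N(W) = -4 (N(W) = -3 - 1 = -4)
(N(-104) + c(-312, 525))/(159083 - 499529) = (-4 + 625)/(159083 - 499529) = 621/(-340446) = 621*(-1/340446) = -9/4934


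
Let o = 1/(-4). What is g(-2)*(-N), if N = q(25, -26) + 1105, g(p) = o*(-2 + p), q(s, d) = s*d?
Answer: -455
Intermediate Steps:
o = -¼ ≈ -0.25000
q(s, d) = d*s
g(p) = ½ - p/4 (g(p) = -(-2 + p)/4 = ½ - p/4)
N = 455 (N = -26*25 + 1105 = -650 + 1105 = 455)
g(-2)*(-N) = (½ - ¼*(-2))*(-1*455) = (½ + ½)*(-455) = 1*(-455) = -455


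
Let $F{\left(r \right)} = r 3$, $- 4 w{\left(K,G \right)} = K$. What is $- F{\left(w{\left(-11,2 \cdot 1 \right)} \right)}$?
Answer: $- \frac{33}{4} \approx -8.25$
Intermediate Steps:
$w{\left(K,G \right)} = - \frac{K}{4}$
$F{\left(r \right)} = 3 r$
$- F{\left(w{\left(-11,2 \cdot 1 \right)} \right)} = - 3 \left(\left(- \frac{1}{4}\right) \left(-11\right)\right) = - \frac{3 \cdot 11}{4} = \left(-1\right) \frac{33}{4} = - \frac{33}{4}$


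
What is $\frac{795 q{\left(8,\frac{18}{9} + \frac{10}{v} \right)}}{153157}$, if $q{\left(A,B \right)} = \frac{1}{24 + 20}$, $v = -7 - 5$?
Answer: $\frac{795}{6738908} \approx 0.00011797$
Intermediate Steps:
$v = -12$ ($v = -7 - 5 = -12$)
$q{\left(A,B \right)} = \frac{1}{44}$
$\frac{795 q{\left(8,\frac{18}{9} + \frac{10}{v} \right)}}{153157} = \frac{795 \cdot \frac{1}{44}}{153157} = \frac{795}{44} \cdot \frac{1}{153157} = \frac{795}{6738908}$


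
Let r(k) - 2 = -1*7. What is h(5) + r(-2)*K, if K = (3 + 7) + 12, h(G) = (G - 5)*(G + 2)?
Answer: -110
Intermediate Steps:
h(G) = (-5 + G)*(2 + G)
r(k) = -5 (r(k) = 2 - 1*7 = 2 - 7 = -5)
K = 22 (K = 10 + 12 = 22)
h(5) + r(-2)*K = (-10 + 5² - 3*5) - 5*22 = (-10 + 25 - 15) - 110 = 0 - 110 = -110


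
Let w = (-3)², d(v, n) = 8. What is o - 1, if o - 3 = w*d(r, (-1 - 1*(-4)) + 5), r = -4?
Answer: 74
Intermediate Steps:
w = 9
o = 75 (o = 3 + 9*8 = 3 + 72 = 75)
o - 1 = 75 - 1 = 74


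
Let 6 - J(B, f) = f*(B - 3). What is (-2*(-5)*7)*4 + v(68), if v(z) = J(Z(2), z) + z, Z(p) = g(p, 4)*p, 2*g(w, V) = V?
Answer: 286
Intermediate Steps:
g(w, V) = V/2
Z(p) = 2*p (Z(p) = ((1/2)*4)*p = 2*p)
J(B, f) = 6 - f*(-3 + B) (J(B, f) = 6 - f*(B - 3) = 6 - f*(-3 + B))
v(z) = 6 (v(z) = (6 + 3*z - 2*2*z) + z = (6 + 3*z - 1*4*z) + z = (6 + 3*z - 4*z) + z = (6 - z) + z = 6)
(-2*(-5)*7)*4 + v(68) = (-2*(-5)*7)*4 + 6 = (10*7)*4 + 6 = 70*4 + 6 = 280 + 6 = 286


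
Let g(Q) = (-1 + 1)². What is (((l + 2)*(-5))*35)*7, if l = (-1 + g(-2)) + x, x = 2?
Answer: -3675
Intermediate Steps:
g(Q) = 0 (g(Q) = 0² = 0)
l = 1 (l = (-1 + 0) + 2 = -1 + 2 = 1)
(((l + 2)*(-5))*35)*7 = (((1 + 2)*(-5))*35)*7 = ((3*(-5))*35)*7 = -15*35*7 = -525*7 = -3675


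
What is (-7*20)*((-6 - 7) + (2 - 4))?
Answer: 2100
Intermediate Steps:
(-7*20)*((-6 - 7) + (2 - 4)) = -140*(-13 - 2) = -140*(-15) = 2100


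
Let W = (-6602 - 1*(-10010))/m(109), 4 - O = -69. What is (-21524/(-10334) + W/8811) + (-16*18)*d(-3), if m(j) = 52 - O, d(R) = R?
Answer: 276001789138/318685059 ≈ 866.06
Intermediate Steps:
O = 73 (O = 4 - 1*(-69) = 4 + 69 = 73)
m(j) = -21 (m(j) = 52 - 1*73 = 52 - 73 = -21)
W = -1136/7 (W = (-6602 - 1*(-10010))/(-21) = (-6602 + 10010)*(-1/21) = 3408*(-1/21) = -1136/7 ≈ -162.29)
(-21524/(-10334) + W/8811) + (-16*18)*d(-3) = (-21524/(-10334) - 1136/7/8811) - 16*18*(-3) = (-21524*(-1/10334) - 1136/7*1/8811) - 288*(-3) = (10762/5167 - 1136/61677) + 864 = 657898162/318685059 + 864 = 276001789138/318685059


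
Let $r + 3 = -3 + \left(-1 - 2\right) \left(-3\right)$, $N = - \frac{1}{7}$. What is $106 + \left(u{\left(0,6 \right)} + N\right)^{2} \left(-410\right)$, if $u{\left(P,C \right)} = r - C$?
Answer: $- \frac{193246}{49} \approx -3943.8$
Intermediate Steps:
$N = - \frac{1}{7}$ ($N = \left(-1\right) \frac{1}{7} = - \frac{1}{7} \approx -0.14286$)
$r = 3$ ($r = -3 - \left(3 - \left(-1 - 2\right) \left(-3\right)\right) = -3 - -6 = -3 + \left(-3 + 9\right) = -3 + 6 = 3$)
$u{\left(P,C \right)} = 3 - C$
$106 + \left(u{\left(0,6 \right)} + N\right)^{2} \left(-410\right) = 106 + \left(\left(3 - 6\right) - \frac{1}{7}\right)^{2} \left(-410\right) = 106 + \left(-3 - \frac{1}{7}\right)^{2} \left(-410\right) = 106 + \left(- \frac{22}{7}\right)^{2} \left(-410\right) = 106 + \frac{484}{49} \left(-410\right) = 106 - \frac{198440}{49} = - \frac{193246}{49}$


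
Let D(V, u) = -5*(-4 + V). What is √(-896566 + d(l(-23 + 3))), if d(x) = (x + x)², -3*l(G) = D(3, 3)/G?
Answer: 5*I*√1291055/6 ≈ 946.87*I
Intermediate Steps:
D(V, u) = 20 - 5*V
l(G) = -5/(3*G) (l(G) = -(20 - 5*3)/(3*G) = -(20 - 15)/(3*G) = -5/(3*G))
d(x) = 4*x² (d(x) = (2*x)² = 4*x²)
√(-896566 + d(l(-23 + 3))) = √(-896566 + 4*(-5/(3*(-23 + 3)))²) = √(-896566 + 4*(-5/3/(-20))²) = √(-896566 + 4*(-5/3*(-1/20))²) = √(-896566 + 4*(1/12)²) = √(-896566 + 4*(1/144)) = √(-896566 + 1/36) = √(-32276375/36) = 5*I*√1291055/6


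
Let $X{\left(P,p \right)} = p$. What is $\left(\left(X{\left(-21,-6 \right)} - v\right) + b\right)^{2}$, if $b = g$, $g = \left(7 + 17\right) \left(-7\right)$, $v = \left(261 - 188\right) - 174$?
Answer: $5329$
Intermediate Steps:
$v = -101$ ($v = 73 - 174 = -101$)
$g = -168$ ($g = 24 \left(-7\right) = -168$)
$b = -168$
$\left(\left(X{\left(-21,-6 \right)} - v\right) + b\right)^{2} = \left(\left(-6 - -101\right) - 168\right)^{2} = \left(\left(-6 + 101\right) - 168\right)^{2} = \left(95 - 168\right)^{2} = \left(-73\right)^{2} = 5329$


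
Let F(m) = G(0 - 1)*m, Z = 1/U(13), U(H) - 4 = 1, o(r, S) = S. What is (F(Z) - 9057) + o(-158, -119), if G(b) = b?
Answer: -45881/5 ≈ -9176.2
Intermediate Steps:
U(H) = 5 (U(H) = 4 + 1 = 5)
Z = 1/5 ≈ 0.20000
F(m) = -m (F(m) = (0 - 1)*m = -m)
(F(Z) - 9057) + o(-158, -119) = (-1*1/5 - 9057) - 119 = (-1/5 - 9057) - 119 = -45286/5 - 119 = -45881/5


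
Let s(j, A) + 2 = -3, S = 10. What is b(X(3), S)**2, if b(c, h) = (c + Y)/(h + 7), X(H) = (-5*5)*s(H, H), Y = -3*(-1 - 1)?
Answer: 17161/289 ≈ 59.381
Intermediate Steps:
s(j, A) = -5 (s(j, A) = -2 - 3 = -5)
Y = 6 (Y = -3*(-2) = 6)
X(H) = 125 (X(H) = -5*5*(-5) = -25*(-5) = 125)
b(c, h) = (6 + c)/(7 + h) (b(c, h) = (c + 6)/(h + 7) = (6 + c)/(7 + h))
b(X(3), S)**2 = ((6 + 125)/(7 + 10))**2 = (131/17)**2 = 17161/289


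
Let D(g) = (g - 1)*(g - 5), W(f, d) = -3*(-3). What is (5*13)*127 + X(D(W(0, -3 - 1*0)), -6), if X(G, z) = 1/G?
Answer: 264161/32 ≈ 8255.0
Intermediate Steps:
W(f, d) = 9
D(g) = (-1 + g)*(-5 + g)
(5*13)*127 + X(D(W(0, -3 - 1*0)), -6) = (5*13)*127 + 1/(5 + 9**2 - 6*9) = 65*127 + 1/(5 + 81 - 54) = 8255 + 1/32 = 264161/32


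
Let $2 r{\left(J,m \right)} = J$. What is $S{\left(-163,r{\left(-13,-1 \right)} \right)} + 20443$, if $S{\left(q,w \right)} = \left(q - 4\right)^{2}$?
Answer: $48332$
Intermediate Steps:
$r{\left(J,m \right)} = \frac{J}{2}$
$S{\left(q,w \right)} = \left(-4 + q\right)^{2}$
$S{\left(-163,r{\left(-13,-1 \right)} \right)} + 20443 = \left(-4 - 163\right)^{2} + 20443 = \left(-167\right)^{2} + 20443 = 27889 + 20443 = 48332$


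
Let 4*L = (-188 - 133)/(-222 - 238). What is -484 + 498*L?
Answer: -365351/920 ≈ -397.12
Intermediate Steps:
L = 321/1840 (L = ((-188 - 133)/(-222 - 238))/4 = (-321/(-460))/4 = (-321*(-1/460))/4 = (1/4)*(321/460) = 321/1840 ≈ 0.17446)
-484 + 498*L = -484 + 498*(321/1840) = -484 + 79929/920 = -365351/920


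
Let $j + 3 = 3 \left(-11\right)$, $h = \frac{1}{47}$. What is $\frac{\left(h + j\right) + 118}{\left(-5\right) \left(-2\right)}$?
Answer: $\frac{771}{94} \approx 8.2021$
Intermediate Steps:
$h = \frac{1}{47} \approx 0.021277$
$j = -36$ ($j = -3 + 3 \left(-11\right) = -3 - 33 = -36$)
$\frac{\left(h + j\right) + 118}{\left(-5\right) \left(-2\right)} = \frac{\left(\frac{1}{47} - 36\right) + 118}{\left(-5\right) \left(-2\right)} = \frac{- \frac{1691}{47} + 118}{10} = \frac{3855}{47} \cdot \frac{1}{10} = \frac{771}{94}$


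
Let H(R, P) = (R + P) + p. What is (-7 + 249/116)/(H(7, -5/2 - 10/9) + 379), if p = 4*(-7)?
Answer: -5067/369982 ≈ -0.013695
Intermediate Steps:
p = -28
H(R, P) = -28 + P + R (H(R, P) = (R + P) - 28 = (P + R) - 28 = -28 + P + R)
(-7 + 249/116)/(H(7, -5/2 - 10/9) + 379) = (-7 + 249/116)/((-28 + (-5/2 - 10/9) + 7) + 379) = -563/(116*((-28 - 65/18 + 7) + 379)) = -563/(116*(-443/18 + 379)) = -563/(116*6379/18) = -563/116*18/6379 = -5067/369982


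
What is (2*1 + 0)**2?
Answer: 4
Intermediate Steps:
(2*1 + 0)**2 = (2 + 0)**2 = 2**2 = 4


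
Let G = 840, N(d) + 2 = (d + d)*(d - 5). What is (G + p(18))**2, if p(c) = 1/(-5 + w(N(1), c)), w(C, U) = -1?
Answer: 25391521/36 ≈ 7.0532e+5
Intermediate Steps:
N(d) = -2 + 2*d*(-5 + d) (N(d) = -2 + (d + d)*(d - 5) = -2 + (2*d)*(-5 + d) = -2 + 2*d*(-5 + d))
p(c) = -1/6 (p(c) = 1/(-5 - 1) = 1/(-6) = -1/6)
(G + p(18))**2 = (840 - 1/6)**2 = (5039/6)**2 = 25391521/36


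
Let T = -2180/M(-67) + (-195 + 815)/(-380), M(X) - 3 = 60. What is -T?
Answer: 43373/1197 ≈ 36.235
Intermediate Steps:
M(X) = 63 (M(X) = 3 + 60 = 63)
T = -43373/1197 (T = -2180/63 + (-195 + 815)/(-380) = -2180*1/63 + 620*(-1/380) = -2180/63 - 31/19 = -43373/1197 ≈ -36.235)
-T = -1*(-43373/1197) = 43373/1197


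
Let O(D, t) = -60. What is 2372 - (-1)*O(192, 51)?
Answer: 2312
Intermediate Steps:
2372 - (-1)*O(192, 51) = 2372 - (-1)*(-60) = 2372 - 1*60 = 2372 - 60 = 2312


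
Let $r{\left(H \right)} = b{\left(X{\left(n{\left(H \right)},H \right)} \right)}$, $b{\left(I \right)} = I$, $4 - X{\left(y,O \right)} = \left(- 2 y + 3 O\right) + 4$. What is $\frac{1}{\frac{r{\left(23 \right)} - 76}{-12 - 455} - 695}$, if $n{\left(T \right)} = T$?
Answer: $- \frac{467}{324466} \approx -0.0014393$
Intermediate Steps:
$X{\left(y,O \right)} = - 3 O + 2 y$ ($X{\left(y,O \right)} = 4 - \left(\left(- 2 y + 3 O\right) + 4\right) = 4 - \left(4 - 2 y + 3 O\right) = - 3 O + 2 y$)
$r{\left(H \right)} = - H$ ($r{\left(H \right)} = - 3 H + 2 H = - H$)
$\frac{1}{\frac{r{\left(23 \right)} - 76}{-12 - 455} - 695} = \frac{1}{\frac{\left(-1\right) 23 - 76}{-12 - 455} - 695} = \frac{1}{\frac{-23 - 76}{-467} - 695} = \frac{1}{\left(-99\right) \left(- \frac{1}{467}\right) - 695} = \frac{1}{\frac{99}{467} - 695} = \frac{1}{- \frac{324466}{467}} = - \frac{467}{324466}$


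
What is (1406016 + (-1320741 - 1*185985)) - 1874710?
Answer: -1975420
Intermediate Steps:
(1406016 + (-1320741 - 1*185985)) - 1874710 = (1406016 + (-1320741 - 185985)) - 1874710 = (1406016 - 1506726) - 1874710 = -100710 - 1874710 = -1975420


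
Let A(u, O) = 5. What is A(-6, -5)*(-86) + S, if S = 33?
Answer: -397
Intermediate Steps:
A(-6, -5)*(-86) + S = 5*(-86) + 33 = -430 + 33 = -397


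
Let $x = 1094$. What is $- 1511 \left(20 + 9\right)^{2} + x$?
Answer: $-1269657$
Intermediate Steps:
$- 1511 \left(20 + 9\right)^{2} + x = - 1511 \left(20 + 9\right)^{2} + 1094 = - 1511 \cdot 29^{2} + 1094 = \left(-1511\right) 841 + 1094 = -1270751 + 1094 = -1269657$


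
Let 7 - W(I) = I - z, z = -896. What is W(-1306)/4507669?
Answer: 417/4507669 ≈ 9.2509e-5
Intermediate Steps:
W(I) = -889 - I (W(I) = 7 - (I - 1*(-896)) = 7 - (I + 896) = 7 - (896 + I) = 7 + (-896 - I) = -889 - I)
W(-1306)/4507669 = (-889 - 1*(-1306))/4507669 = (-889 + 1306)*(1/4507669) = 417*(1/4507669) = 417/4507669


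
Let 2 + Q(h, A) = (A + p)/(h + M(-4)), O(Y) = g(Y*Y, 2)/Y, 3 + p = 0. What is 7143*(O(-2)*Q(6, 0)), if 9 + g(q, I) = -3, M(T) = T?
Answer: -150003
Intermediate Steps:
p = -3 (p = -3 + 0 = -3)
g(q, I) = -12 (g(q, I) = -9 - 3 = -12)
O(Y) = -12/Y
Q(h, A) = -2 + (-3 + A)/(-4 + h) (Q(h, A) = -2 + (A - 3)/(h - 4) = -2 + (-3 + A)/(-4 + h))
7143*(O(-2)*Q(6, 0)) = 7143*((-12/(-2))*((5 + 0 - 2*6)/(-4 + 6))) = 7143*((-12*(-1/2))*((5 + 0 - 12)/2)) = 7143*(6*((1/2)*(-7))) = 7143*(6*(-7/2)) = 7143*(-21) = -150003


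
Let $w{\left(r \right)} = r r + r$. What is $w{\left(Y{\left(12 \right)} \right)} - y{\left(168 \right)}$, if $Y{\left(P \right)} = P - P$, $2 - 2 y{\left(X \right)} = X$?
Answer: $83$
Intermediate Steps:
$y{\left(X \right)} = 1 - \frac{X}{2}$
$Y{\left(P \right)} = 0$
$w{\left(r \right)} = r + r^{2}$ ($w{\left(r \right)} = r^{2} + r = r + r^{2}$)
$w{\left(Y{\left(12 \right)} \right)} - y{\left(168 \right)} = 0 \left(1 + 0\right) - \left(1 - 84\right) = 0 \cdot 1 - \left(1 - 84\right) = 0 - -83 = 0 + 83 = 83$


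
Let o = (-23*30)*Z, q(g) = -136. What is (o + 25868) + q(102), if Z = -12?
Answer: 34012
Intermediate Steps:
o = 8280 (o = -23*30*(-12) = -690*(-12) = 8280)
(o + 25868) + q(102) = (8280 + 25868) - 136 = 34148 - 136 = 34012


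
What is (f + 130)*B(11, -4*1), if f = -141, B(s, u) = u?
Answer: 44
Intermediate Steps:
(f + 130)*B(11, -4*1) = (-141 + 130)*(-4*1) = -11*(-4) = 44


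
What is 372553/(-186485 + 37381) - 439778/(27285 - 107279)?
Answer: 17885327115/5963712688 ≈ 2.9990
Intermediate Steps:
372553/(-186485 + 37381) - 439778/(27285 - 107279) = 372553/(-149104) - 439778/(-79994) = 372553*(-1/149104) - 439778*(-1/79994) = -372553/149104 + 219889/39997 = 17885327115/5963712688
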